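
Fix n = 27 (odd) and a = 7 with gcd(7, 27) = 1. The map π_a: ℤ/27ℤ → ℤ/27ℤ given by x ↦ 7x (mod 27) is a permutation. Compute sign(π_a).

+1

Orbit of 19 under x↦7x: [19, 25, 13, 10, 16, 4, 1]… (length divides ord_27(7)).
Cycle lengths of π_7 on ℤ/27ℤ: [9, 9, 3, 3, 1, 1, 1]; 7 cycles in total.
27 − 7 = 20 transpositions; sign(π) = (−1)^20 = +1.
The Jacobi symbol (7|27) = +1 (Zolotarev) agrees.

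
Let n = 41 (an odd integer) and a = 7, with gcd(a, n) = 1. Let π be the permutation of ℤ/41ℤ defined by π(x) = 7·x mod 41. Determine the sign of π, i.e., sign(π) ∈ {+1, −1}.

Trace 6: π^k(6) = [6, 1, 7, 8, 15, 23, 38] for k=0..6.
Cycle type of π: 40 + 1; total 2 cycles.
41 − 2 = 39 transpositions; sign(π) = (−1)^39 = -1.

-1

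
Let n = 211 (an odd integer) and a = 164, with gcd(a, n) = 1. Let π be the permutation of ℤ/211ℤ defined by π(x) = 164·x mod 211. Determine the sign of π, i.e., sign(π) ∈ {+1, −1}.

Trace 27: π^k(27) = [27, 208, 141, 125, 33, 137, 102] for k=0..6.
π_164 has 2 disjoint cycles with lengths [210, 1] on {0,…,210}.
sign(π) = (−1)^{n − #cycles} = (−1)^{211−2} = (−1)^209 = -1.
(164|211)_J = -1 (Zolotarev's lemma cross-check).

-1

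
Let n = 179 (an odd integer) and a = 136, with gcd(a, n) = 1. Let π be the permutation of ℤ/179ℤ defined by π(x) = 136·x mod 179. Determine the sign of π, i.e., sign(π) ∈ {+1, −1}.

Start at x=4: 4 → 7 → 57 → 55 → 141 → 23 → 85 → … (one orbit).
π_136 has 2 disjoint cycles with lengths [178, 1] on {0,…,178}.
n − c = 179 − 2 = 177; sign = (−1)^177 = -1.
Via Zolotarev, sign(π_{136}) = (136|179) = -1.

-1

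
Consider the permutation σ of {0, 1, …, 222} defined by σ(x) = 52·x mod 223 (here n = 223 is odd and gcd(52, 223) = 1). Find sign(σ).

Trace 189: π^k(189) = [189, 16, 163, 2, 104, 56, 13] for k=0..6.
Cycle type of π: 74×3 + 1; total 4 cycles.
n − c = 223 − 4 = 219; sign = (−1)^219 = -1.

-1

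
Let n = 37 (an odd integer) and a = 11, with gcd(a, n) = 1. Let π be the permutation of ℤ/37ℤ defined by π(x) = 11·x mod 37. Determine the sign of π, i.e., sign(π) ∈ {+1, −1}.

Orbit of 10 under x↦11x: [10, 36, 26, 27, 1, 11]… (length divides ord_37(11)).
7 cycles of lengths [6, 6, 6, 6, 6, 6, 1].
n − c = 37 − 7 = 30; sign = (−1)^30 = +1.

+1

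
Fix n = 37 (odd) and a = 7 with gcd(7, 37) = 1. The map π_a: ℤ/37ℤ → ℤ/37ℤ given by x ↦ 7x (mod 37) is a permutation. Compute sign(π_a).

+1

Start at x=7: 7 → 12 → 10 → 33 → 9 → 26 → 34 → … (one orbit).
Cycle lengths of π_7 on ℤ/37ℤ: [9, 9, 9, 9, 1]; 5 cycles in total.
sign(π) = (−1)^{n − #cycles} = (−1)^{37−5} = (−1)^32 = +1.
Zolotarev: (7|37) = +1, matching the cycle-count sign.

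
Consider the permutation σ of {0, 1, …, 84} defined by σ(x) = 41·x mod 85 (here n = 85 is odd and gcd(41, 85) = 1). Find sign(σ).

-1

Orbit of 36 under x↦41x: [36, 31, 81, 6, 76, 56, 1]… (length divides ord_85(41)).
Decompose π into cycles: lengths [16, 16, 16, 16, 16, 1, 1, 1, 1, 1] (10 cycles, including the fixed point 0).
85 − 10 = 75 transpositions; sign(π) = (−1)^75 = -1.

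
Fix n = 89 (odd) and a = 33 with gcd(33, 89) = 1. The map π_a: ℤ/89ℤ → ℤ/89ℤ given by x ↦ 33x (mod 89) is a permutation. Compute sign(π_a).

-1

Start at x=59: 59 → 78 → 82 → 36 → 31 → 44 → 28 → … (one orbit).
Cycle type of π: 88 + 1; total 2 cycles.
n − c = 89 − 2 = 87; sign = (−1)^87 = -1.
Via Zolotarev, sign(π_{33}) = (33|89) = -1.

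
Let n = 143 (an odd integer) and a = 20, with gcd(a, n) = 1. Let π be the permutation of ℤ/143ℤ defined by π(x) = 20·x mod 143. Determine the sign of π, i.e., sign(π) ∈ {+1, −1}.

-1

Trace 56: π^k(56) = [56, 119, 92, 124, 49, 122, 9] for k=0..6.
Decompose π into cycles: lengths [60, 60, 12, 5, 5, 1] (6 cycles, including the fixed point 0).
n − c = 143 − 6 = 137; sign = (−1)^137 = -1.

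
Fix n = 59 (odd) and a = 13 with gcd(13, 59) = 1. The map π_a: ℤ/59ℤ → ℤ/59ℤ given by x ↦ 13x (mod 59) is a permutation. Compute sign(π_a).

-1

Start at x=53: 53 → 40 → 48 → 34 → 29 → 23 → 4 → … (one orbit).
Cycle lengths of π_13 on ℤ/59ℤ: [58, 1]; 2 cycles in total.
n − c = 59 − 2 = 57; sign = (−1)^57 = -1.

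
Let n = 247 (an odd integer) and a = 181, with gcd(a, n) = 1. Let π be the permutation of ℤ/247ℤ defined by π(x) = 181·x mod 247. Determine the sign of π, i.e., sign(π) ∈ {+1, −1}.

-1

Trace 66: π^k(66) = [66, 90, 235, 51, 92, 103, 118] for k=0..6.
The orbit structure of x ↦ 181x mod 247: 20 orbits of sizes [18, 18, 18, 18, 18, 18, 18, 18, 18, 18, 18, 18, 18, 2, 2, 2, 2, 2, 2, 1].
With 20 cycles on 247 points, sign = (−1)^{247−20} = -1.
Zolotarev: (181|247) = -1, matching the cycle-count sign.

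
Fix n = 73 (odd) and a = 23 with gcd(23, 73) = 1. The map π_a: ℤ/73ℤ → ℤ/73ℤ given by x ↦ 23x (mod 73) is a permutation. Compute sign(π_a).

+1

Trace 37: π^k(37) = [37, 48, 9, 61, 16, 3, 69] for k=0..6.
3 cycles of lengths [36, 36, 1].
n − c = 73 − 3 = 70; sign = (−1)^70 = +1.
The Jacobi symbol (23|73) = +1 (Zolotarev) agrees.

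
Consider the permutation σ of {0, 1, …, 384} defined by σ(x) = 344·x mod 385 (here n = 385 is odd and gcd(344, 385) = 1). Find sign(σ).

+1

Start at x=344: 344 → 141 → 379 → 246 → 309 → 36 → 64 → … (one orbit).
π_344 has 63 disjoint cycles with lengths [10, 10, 10, 10, 10, 10, 10, 10, 10, 10, 10, 10, 10, 10, 10, 10, 10, 10, 10, 10, 10, 10, 10, 10, 10, 10, 10, 10, 5, 5, 5, 5, 5, 5, 5, 5, 5, 5, 5, 5, 5, 5, 2, 2, 2, 2, 2, 2, 2, 2, 2, 2, 2, 2, 2, 2, 1, 1, 1, 1, 1, 1, 1] on {0,…,384}.
sign(π) = (−1)^{n − #cycles} = (−1)^{385−63} = (−1)^322 = +1.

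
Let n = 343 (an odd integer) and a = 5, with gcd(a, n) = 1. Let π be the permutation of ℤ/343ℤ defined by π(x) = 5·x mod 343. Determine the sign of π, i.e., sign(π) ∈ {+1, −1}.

-1

Trace 179: π^k(179) = [179, 209, 16, 80, 57, 285, 53] for k=0..6.
The orbit structure of x ↦ 5x mod 343: 4 orbits of sizes [294, 42, 6, 1].
343 − 4 = 339 transpositions; sign(π) = (−1)^339 = -1.
The Jacobi symbol (5|343) = -1 (Zolotarev) agrees.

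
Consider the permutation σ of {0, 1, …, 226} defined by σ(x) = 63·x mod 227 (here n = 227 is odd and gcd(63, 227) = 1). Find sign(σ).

Start at x=210: 210 → 64 → 173 → 3 → 189 → 103 → 133 → … (one orbit).
The orbit structure of x ↦ 63x mod 227: 3 orbits of sizes [113, 113, 1].
With 3 cycles on 227 points, sign = (−1)^{227−3} = +1.
Check: (63/227) = +1 by Zolotarev.

+1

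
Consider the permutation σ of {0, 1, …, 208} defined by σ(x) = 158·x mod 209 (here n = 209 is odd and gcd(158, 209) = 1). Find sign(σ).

Trace 1: π^k(1) = [1, 158, 93, 64, 80, 100, 125] for k=0..6.
Decompose π into cycles: lengths [45, 45, 45, 45, 9, 9, 5, 5, 1] (9 cycles, including the fixed point 0).
With 9 cycles on 209 points, sign = (−1)^{209−9} = +1.
The Jacobi symbol (158|209) = +1 (Zolotarev) agrees.

+1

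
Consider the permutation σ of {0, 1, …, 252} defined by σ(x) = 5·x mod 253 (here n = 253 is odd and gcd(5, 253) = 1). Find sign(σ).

Orbit of 124 under x↦5x: [124, 114, 64, 67, 82, 157, 26]… (length divides ord_253(5)).
The orbit structure of x ↦ 5x mod 253: 6 orbits of sizes [110, 110, 22, 5, 5, 1].
253 − 6 = 247 transpositions; sign(π) = (−1)^247 = -1.
Via Zolotarev, sign(π_{5}) = (5|253) = -1.

-1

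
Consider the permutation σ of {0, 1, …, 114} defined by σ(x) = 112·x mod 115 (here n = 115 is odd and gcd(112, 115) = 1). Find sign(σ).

Trace 1: π^k(1) = [1, 112, 9, 88, 81, 102, 39] for k=0..6.
The orbit structure of x ↦ 112x mod 115: 5 orbits of sizes [44, 44, 22, 4, 1].
115 − 5 = 110 transpositions; sign(π) = (−1)^110 = +1.
Check: (112/115) = +1 by Zolotarev.

+1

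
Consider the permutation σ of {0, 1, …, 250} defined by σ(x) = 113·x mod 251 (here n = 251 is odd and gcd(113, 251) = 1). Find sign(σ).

Orbit of 1 under x↦113x: [1, 113, 219, 149, 20]… (length divides ord_251(113)).
51 cycles of lengths [5, 5, 5, 5, 5, 5, 5, 5, 5, 5, 5, 5, 5, 5, 5, 5, 5, 5, 5, 5, 5, 5, 5, 5, 5, 5, 5, 5, 5, 5, 5, 5, 5, 5, 5, 5, 5, 5, 5, 5, 5, 5, 5, 5, 5, 5, 5, 5, 5, 5, 1].
Σ(ℓ_i−1) = 251−51 = 200; sign = (−1)^200 = +1.
Check: (113/251) = +1 by Zolotarev.

+1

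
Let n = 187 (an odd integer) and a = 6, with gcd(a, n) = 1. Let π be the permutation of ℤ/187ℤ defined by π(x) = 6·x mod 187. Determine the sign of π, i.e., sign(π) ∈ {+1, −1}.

+1

Start at x=73: 73 → 64 → 10 → 60 → 173 → 103 → 57 → … (one orbit).
Decompose π into cycles: lengths [80, 80, 16, 10, 1] (5 cycles, including the fixed point 0).
With 5 cycles on 187 points, sign = (−1)^{187−5} = +1.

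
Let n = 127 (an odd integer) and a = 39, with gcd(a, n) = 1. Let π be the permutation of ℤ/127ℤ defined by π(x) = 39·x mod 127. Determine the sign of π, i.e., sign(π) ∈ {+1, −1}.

-1

Start at x=84: 84 → 101 → 2 → 78 → 121 → 20 → 18 → … (one orbit).
π_39 has 2 disjoint cycles with lengths [126, 1] on {0,…,126}.
Σ(ℓ_i−1) = 127−2 = 125; sign = (−1)^125 = -1.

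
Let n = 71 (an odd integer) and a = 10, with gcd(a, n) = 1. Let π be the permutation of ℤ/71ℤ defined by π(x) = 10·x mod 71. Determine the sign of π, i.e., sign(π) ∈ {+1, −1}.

+1

Orbit of 64 under x↦10x: [64, 1, 10, 29, 6, 60, 32]… (length divides ord_71(10)).
Cycle type of π: 35×2 + 1; total 3 cycles.
Σ(ℓ_i−1) = 71−3 = 68; sign = (−1)^68 = +1.
Zolotarev: (10|71) = +1, matching the cycle-count sign.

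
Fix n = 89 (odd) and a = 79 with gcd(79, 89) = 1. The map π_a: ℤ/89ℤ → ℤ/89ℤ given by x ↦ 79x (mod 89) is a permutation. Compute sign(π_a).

+1

Start at x=21: 21 → 57 → 53 → 4 → 49 → 44 → 5 → … (one orbit).
Cycle type of π: 44×2 + 1; total 3 cycles.
3 cycles on 89: each ℓ→(−1)^(ℓ−1), product (−1)^86 = +1.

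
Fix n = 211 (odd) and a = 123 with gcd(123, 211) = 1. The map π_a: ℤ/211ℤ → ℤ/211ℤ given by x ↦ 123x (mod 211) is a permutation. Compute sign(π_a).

+1

Orbit of 123 under x↦123x: [123, 148, 58, 171, 144, 199, 1]… (length divides ord_211(123)).
31 cycles of lengths [7, 7, 7, 7, 7, 7, 7, 7, 7, 7, 7, 7, 7, 7, 7, 7, 7, 7, 7, 7, 7, 7, 7, 7, 7, 7, 7, 7, 7, 7, 1].
31 cycles on 211: each ℓ→(−1)^(ℓ−1), product (−1)^180 = +1.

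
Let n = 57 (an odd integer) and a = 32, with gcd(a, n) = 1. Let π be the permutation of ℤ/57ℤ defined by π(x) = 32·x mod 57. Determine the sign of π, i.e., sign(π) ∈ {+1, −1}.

Start at x=8: 8 → 28 → 41 → 1 → 32 → 55 → 50 → … (one orbit).
Decompose π into cycles: lengths [18, 18, 18, 2, 1] (5 cycles, including the fixed point 0).
n − c = 57 − 5 = 52; sign = (−1)^52 = +1.

+1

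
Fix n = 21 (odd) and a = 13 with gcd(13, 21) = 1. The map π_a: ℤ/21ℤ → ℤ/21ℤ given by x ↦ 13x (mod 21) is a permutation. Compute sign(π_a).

-1

Start at x=1: 1 → 13 → 1 (one orbit).
π_13 has 12 disjoint cycles with lengths [2, 2, 2, 2, 2, 2, 2, 2, 2, 1, 1, 1] on {0,…,20}.
Σ(ℓ_i−1) = 21−12 = 9; sign = (−1)^9 = -1.
(13|21)_J = -1 (Zolotarev's lemma cross-check).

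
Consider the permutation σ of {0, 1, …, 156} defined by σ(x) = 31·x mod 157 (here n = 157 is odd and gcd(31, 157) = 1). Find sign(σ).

Orbit of 153 under x↦31x: [153, 33, 81, 156, 126, 138, 39]… (length divides ord_157(31)).
π_31 has 3 disjoint cycles with lengths [78, 78, 1] on {0,…,156}.
Σ(ℓ_i−1) = 157−3 = 154; sign = (−1)^154 = +1.
Via Zolotarev, sign(π_{31}) = (31|157) = +1.

+1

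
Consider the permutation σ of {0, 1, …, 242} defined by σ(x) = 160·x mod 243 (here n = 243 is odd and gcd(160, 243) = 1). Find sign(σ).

+1

Trace 1: π^k(1) = [1, 160, 85, 235, 178, 49, 64] for k=0..6.
π_160 has 11 disjoint cycles with lengths [81, 81, 27, 27, 9, 9, 3, 3, 1, 1, 1] on {0,…,242}.
With 11 cycles on 243 points, sign = (−1)^{243−11} = +1.
(160|243)_J = +1 (Zolotarev's lemma cross-check).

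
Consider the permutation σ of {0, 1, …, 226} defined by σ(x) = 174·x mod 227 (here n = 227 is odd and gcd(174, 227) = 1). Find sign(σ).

Orbit of 44 under x↦174x: [44, 165, 108, 178, 100, 148, 101]… (length divides ord_227(174)).
Cycle lengths of π_174 on ℤ/227ℤ: [226, 1]; 2 cycles in total.
sign(π) = (−1)^{n − #cycles} = (−1)^{227−2} = (−1)^225 = -1.
The Jacobi symbol (174|227) = -1 (Zolotarev) agrees.

-1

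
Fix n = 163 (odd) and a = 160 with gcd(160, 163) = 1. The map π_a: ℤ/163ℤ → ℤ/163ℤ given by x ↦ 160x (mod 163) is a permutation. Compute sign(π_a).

+1

Start at x=46: 46 → 25 → 88 → 62 → 140 → 69 → 119 → … (one orbit).
π_160 has 3 disjoint cycles with lengths [81, 81, 1] on {0,…,162}.
163 − 3 = 160 transpositions; sign(π) = (−1)^160 = +1.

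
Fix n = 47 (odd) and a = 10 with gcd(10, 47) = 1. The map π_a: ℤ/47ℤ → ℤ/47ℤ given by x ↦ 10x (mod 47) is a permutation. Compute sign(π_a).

Trace 42: π^k(42) = [42, 44, 17, 29, 8, 33, 1] for k=0..6.
Cycle type of π: 46 + 1; total 2 cycles.
47 − 2 = 45 transpositions; sign(π) = (−1)^45 = -1.
Zolotarev: (10|47) = -1, matching the cycle-count sign.

-1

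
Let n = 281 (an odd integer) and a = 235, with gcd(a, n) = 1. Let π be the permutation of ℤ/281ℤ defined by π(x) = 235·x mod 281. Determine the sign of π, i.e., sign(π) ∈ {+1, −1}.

Trace 139: π^k(139) = [139, 69, 198, 165, 278, 138, 115] for k=0..6.
Decompose π into cycles: lengths [280, 1] (2 cycles, including the fixed point 0).
With 2 cycles on 281 points, sign = (−1)^{281−2} = -1.
(235|281)_J = -1 (Zolotarev's lemma cross-check).

-1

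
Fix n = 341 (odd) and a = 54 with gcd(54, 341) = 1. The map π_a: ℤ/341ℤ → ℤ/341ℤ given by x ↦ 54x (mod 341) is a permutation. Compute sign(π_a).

Orbit of 287 under x↦54x: [287, 153, 78, 120, 1, 54, 188]… (length divides ord_341(54)).
Decompose π into cycles: lengths [10, 10, 10, 10, 10, 10, 10, 10, 10, 10, 10, 10, 10, 10, 10, 10, 10, 10, 10, 10, 10, 10, 10, 10, 10, 10, 10, 10, 10, 10, 10, 10, 10, 2, 2, 2, 2, 2, 1] (39 cycles, including the fixed point 0).
39 cycles on 341: each ℓ→(−1)^(ℓ−1), product (−1)^302 = +1.
The Jacobi symbol (54|341) = +1 (Zolotarev) agrees.

+1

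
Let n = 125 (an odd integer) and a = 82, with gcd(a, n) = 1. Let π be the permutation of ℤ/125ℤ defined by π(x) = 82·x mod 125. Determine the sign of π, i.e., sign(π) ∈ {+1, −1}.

Orbit of 107 under x↦82x: [107, 24, 93, 1, 82, 99, 118]… (length divides ord_125(82)).
12 cycles of lengths [20, 20, 20, 20, 20, 4, 4, 4, 4, 4, 4, 1].
n − c = 125 − 12 = 113; sign = (−1)^113 = -1.
(82|125)_J = -1 (Zolotarev's lemma cross-check).

-1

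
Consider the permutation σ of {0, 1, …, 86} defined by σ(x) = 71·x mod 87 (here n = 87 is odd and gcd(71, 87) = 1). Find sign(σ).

Start at x=38: 38 → 1 → 71 → 82 → 80 → 25 → 35 → … (one orbit).
Cycle type of π: 14×6 + 2 + 1; total 8 cycles.
n − c = 87 − 8 = 79; sign = (−1)^79 = -1.

-1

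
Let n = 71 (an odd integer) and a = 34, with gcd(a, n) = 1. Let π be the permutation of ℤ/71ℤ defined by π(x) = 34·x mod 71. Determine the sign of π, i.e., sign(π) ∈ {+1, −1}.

Trace 37: π^k(37) = [37, 51, 30, 26, 32, 23, 1] for k=0..6.
6 cycles of lengths [14, 14, 14, 14, 14, 1].
71 − 6 = 65 transpositions; sign(π) = (−1)^65 = -1.

-1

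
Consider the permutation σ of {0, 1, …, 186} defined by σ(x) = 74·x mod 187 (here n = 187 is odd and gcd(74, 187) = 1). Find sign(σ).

+1

Start at x=107: 107 → 64 → 61 → 26 → 54 → 69 → 57 → … (one orbit).
5 cycles of lengths [80, 80, 16, 10, 1].
Σ(ℓ_i−1) = 187−5 = 182; sign = (−1)^182 = +1.
Zolotarev: (74|187) = +1, matching the cycle-count sign.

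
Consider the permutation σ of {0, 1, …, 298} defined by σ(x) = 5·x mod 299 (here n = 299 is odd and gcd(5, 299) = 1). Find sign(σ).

Orbit of 233 under x↦5x: [233, 268, 144, 122, 12, 60, 1]… (length divides ord_299(5)).
11 cycles of lengths [44, 44, 44, 44, 44, 44, 22, 4, 4, 4, 1].
n − c = 299 − 11 = 288; sign = (−1)^288 = +1.

+1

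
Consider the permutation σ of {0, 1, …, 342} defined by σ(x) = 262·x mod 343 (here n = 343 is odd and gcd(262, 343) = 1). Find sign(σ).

-1

Orbit of 327 under x↦262x: [327, 267, 325, 86, 237, 11, 138]… (length divides ord_343(262)).
The orbit structure of x ↦ 262x mod 343: 4 orbits of sizes [294, 42, 6, 1].
With 4 cycles on 343 points, sign = (−1)^{343−4} = -1.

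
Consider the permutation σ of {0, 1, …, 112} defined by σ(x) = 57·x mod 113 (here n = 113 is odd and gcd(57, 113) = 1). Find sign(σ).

+1

Orbit of 83 under x↦57x: [83, 98, 49, 81, 97, 105, 109]… (length divides ord_113(57)).
The orbit structure of x ↦ 57x mod 113: 5 orbits of sizes [28, 28, 28, 28, 1].
sign(π) = (−1)^{n − #cycles} = (−1)^{113−5} = (−1)^108 = +1.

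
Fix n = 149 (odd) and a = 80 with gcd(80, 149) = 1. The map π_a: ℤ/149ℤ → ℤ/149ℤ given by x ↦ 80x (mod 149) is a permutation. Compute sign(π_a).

+1

Orbit of 73 under x↦80x: [73, 29, 85, 95, 1, 80, 142]… (length divides ord_149(80)).
Cycle lengths of π_80 on ℤ/149ℤ: [37, 37, 37, 37, 1]; 5 cycles in total.
sign(π) = (−1)^{n − #cycles} = (−1)^{149−5} = (−1)^144 = +1.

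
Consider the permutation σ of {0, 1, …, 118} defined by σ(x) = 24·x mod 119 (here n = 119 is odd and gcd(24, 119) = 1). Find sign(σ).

+1

Trace 6: π^k(6) = [6, 25, 5, 1, 24, 100, 20] for k=0..6.
Decompose π into cycles: lengths [48, 48, 16, 6, 1] (5 cycles, including the fixed point 0).
Σ(ℓ_i−1) = 119−5 = 114; sign = (−1)^114 = +1.
(24|119)_J = +1 (Zolotarev's lemma cross-check).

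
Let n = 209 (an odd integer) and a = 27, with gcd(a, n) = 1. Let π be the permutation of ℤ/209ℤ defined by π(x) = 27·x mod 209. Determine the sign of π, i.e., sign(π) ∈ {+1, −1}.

Orbit of 1 under x↦27x: [1, 27, 102, 37, 163, 12, 115]… (length divides ord_209(27)).
12 cycles of lengths [30, 30, 30, 30, 30, 30, 6, 6, 6, 5, 5, 1].
With 12 cycles on 209 points, sign = (−1)^{209−12} = -1.

-1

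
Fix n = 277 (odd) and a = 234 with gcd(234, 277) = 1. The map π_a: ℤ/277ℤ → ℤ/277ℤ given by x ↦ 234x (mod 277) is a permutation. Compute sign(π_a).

Trace 151: π^k(151) = [151, 155, 260, 177, 145, 136, 246] for k=0..6.
π_234 has 2 disjoint cycles with lengths [276, 1] on {0,…,276}.
277 − 2 = 275 transpositions; sign(π) = (−1)^275 = -1.

-1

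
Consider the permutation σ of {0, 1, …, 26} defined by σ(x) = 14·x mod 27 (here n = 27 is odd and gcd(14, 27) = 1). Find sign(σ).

Start at x=5: 5 → 16 → 8 → 4 → 2 → 1 → 14 → … (one orbit).
Decompose π into cycles: lengths [18, 6, 2, 1] (4 cycles, including the fixed point 0).
Σ(ℓ_i−1) = 27−4 = 23; sign = (−1)^23 = -1.
Zolotarev: (14|27) = -1, matching the cycle-count sign.

-1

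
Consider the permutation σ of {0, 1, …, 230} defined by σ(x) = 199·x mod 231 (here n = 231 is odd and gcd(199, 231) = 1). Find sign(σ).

-1

Orbit of 166 under x↦199x: [166, 1, 199, 100, 34, 67]… (length divides ord_231(199)).
Cycle lengths of π_199 on ℤ/231ℤ: [6, 6, 6, 6, 6, 6, 6, 6, 6, 6, 6, 6, 6, 6, 6, 6, 6, 6, 6, 6, 6, 6, 6, 6, 6, 6, 6, 6, 6, 6, 6, 6, 6, 1, 1, 1, 1, 1, 1, 1, 1, 1, 1, 1, 1, 1, 1, 1, 1, 1, 1, 1, 1, 1, 1, 1, 1, 1, 1, 1, 1, 1, 1, 1, 1, 1]; 66 cycles in total.
n − c = 231 − 66 = 165; sign = (−1)^165 = -1.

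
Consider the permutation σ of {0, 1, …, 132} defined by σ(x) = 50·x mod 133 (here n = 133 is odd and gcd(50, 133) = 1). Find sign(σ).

-1

Orbit of 64 under x↦50x: [64, 8, 1, 50, 106, 113]… (length divides ord_133(50)).
Cycle lengths of π_50 on ℤ/133ℤ: [6, 6, 6, 6, 6, 6, 6, 6, 6, 6, 6, 6, 6, 6, 6, 6, 6, 6, 6, 6, 6, 1, 1, 1, 1, 1, 1, 1]; 28 cycles in total.
With 28 cycles on 133 points, sign = (−1)^{133−28} = -1.
(50|133)_J = -1 (Zolotarev's lemma cross-check).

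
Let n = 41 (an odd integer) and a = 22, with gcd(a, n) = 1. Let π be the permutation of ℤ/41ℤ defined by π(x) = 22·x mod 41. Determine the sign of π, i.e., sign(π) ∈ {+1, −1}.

Orbit of 6 under x↦22x: [6, 9, 34, 10, 15, 2, 3]… (length divides ord_41(22)).
Cycle lengths of π_22 on ℤ/41ℤ: [40, 1]; 2 cycles in total.
n − c = 41 − 2 = 39; sign = (−1)^39 = -1.

-1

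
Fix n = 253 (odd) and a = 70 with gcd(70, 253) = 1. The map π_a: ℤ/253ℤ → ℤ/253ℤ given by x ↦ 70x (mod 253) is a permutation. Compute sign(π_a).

+1

Trace 185: π^k(185) = [185, 47, 1, 70, 93] for k=0..4.
π_70 has 69 disjoint cycles with lengths [5, 5, 5, 5, 5, 5, 5, 5, 5, 5, 5, 5, 5, 5, 5, 5, 5, 5, 5, 5, 5, 5, 5, 5, 5, 5, 5, 5, 5, 5, 5, 5, 5, 5, 5, 5, 5, 5, 5, 5, 5, 5, 5, 5, 5, 5, 1, 1, 1, 1, 1, 1, 1, 1, 1, 1, 1, 1, 1, 1, 1, 1, 1, 1, 1, 1, 1, 1, 1] on {0,…,252}.
69 cycles on 253: each ℓ→(−1)^(ℓ−1), product (−1)^184 = +1.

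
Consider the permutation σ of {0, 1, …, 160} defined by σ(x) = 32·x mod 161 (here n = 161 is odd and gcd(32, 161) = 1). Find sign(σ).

+1

Orbit of 64 under x↦32x: [64, 116, 9, 127, 39, 121, 8]… (length divides ord_161(32)).
The orbit structure of x ↦ 32x mod 161: 9 orbits of sizes [33, 33, 33, 33, 11, 11, 3, 3, 1].
9 cycles on 161: each ℓ→(−1)^(ℓ−1), product (−1)^152 = +1.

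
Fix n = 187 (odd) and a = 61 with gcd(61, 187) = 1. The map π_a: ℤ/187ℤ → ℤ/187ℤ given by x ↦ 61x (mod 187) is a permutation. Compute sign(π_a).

Trace 93: π^k(93) = [93, 63, 103, 112, 100, 116, 157] for k=0..6.
The orbit structure of x ↦ 61x mod 187: 5 orbits of sizes [80, 80, 16, 10, 1].
sign(π) = (−1)^{n − #cycles} = (−1)^{187−5} = (−1)^182 = +1.

+1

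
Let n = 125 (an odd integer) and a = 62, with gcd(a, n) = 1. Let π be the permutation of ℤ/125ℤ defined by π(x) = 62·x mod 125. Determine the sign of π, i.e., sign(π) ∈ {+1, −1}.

-1

Orbit of 38 under x↦62x: [38, 106, 72, 89, 18, 116, 67]… (length divides ord_125(62)).
Cycle type of π: 100 + 20 + 4 + 1; total 4 cycles.
With 4 cycles on 125 points, sign = (−1)^{125−4} = -1.
The Jacobi symbol (62|125) = -1 (Zolotarev) agrees.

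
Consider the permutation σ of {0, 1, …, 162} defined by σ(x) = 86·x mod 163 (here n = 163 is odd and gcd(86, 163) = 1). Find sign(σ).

Orbit of 23 under x↦86x: [23, 22, 99, 38, 8, 36, 162]… (length divides ord_163(86)).
The orbit structure of x ↦ 86x mod 163: 4 orbits of sizes [54, 54, 54, 1].
sign(π) = (−1)^{n − #cycles} = (−1)^{163−4} = (−1)^159 = -1.
(86|163)_J = -1 (Zolotarev's lemma cross-check).

-1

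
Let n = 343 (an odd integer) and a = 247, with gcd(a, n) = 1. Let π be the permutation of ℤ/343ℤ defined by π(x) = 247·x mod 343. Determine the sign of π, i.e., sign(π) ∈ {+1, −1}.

Orbit of 81 under x↦247x: [81, 113, 128, 60, 71, 44, 235]… (length divides ord_343(247)).
Cycle type of π: 147×2 + 21×2 + 3×2 + 1; total 7 cycles.
sign(π) = (−1)^{n − #cycles} = (−1)^{343−7} = (−1)^336 = +1.

+1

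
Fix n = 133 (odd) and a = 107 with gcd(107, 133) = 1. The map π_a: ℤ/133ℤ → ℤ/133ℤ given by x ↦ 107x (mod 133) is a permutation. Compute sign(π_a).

-1

Orbit of 107 under x↦107x: [107, 11, 113, 121, 46, 1]… (length divides ord_133(107)).
24 cycles of lengths [6, 6, 6, 6, 6, 6, 6, 6, 6, 6, 6, 6, 6, 6, 6, 6, 6, 6, 6, 6, 6, 3, 3, 1].
With 24 cycles on 133 points, sign = (−1)^{133−24} = -1.
(107|133)_J = -1 (Zolotarev's lemma cross-check).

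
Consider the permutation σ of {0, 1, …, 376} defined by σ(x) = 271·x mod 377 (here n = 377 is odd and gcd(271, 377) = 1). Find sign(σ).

Start at x=375: 375 → 212 → 148 → 146 → 358 → 129 → 275 → … (one orbit).
π_271 has 7 disjoint cycles with lengths [84, 84, 84, 84, 28, 12, 1] on {0,…,376}.
sign(π) = (−1)^{n − #cycles} = (−1)^{377−7} = (−1)^370 = +1.
Check: (271/377) = +1 by Zolotarev.

+1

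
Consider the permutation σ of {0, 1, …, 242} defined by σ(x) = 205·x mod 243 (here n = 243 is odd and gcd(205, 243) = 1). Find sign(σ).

Orbit of 49 under x↦205x: [49, 82, 43, 67, 127, 34, 166]… (length divides ord_243(205)).
The orbit structure of x ↦ 205x mod 243: 11 orbits of sizes [81, 81, 27, 27, 9, 9, 3, 3, 1, 1, 1].
243 − 11 = 232 transpositions; sign(π) = (−1)^232 = +1.
Zolotarev: (205|243) = +1, matching the cycle-count sign.

+1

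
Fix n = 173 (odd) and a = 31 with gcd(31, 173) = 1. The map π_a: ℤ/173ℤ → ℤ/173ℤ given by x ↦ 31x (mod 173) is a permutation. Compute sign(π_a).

Orbit of 56 under x↦31x: [56, 6, 13, 57, 37, 109, 92]… (length divides ord_173(31)).
Decompose π into cycles: lengths [86, 86, 1] (3 cycles, including the fixed point 0).
With 3 cycles on 173 points, sign = (−1)^{173−3} = +1.
Check: (31/173) = +1 by Zolotarev.

+1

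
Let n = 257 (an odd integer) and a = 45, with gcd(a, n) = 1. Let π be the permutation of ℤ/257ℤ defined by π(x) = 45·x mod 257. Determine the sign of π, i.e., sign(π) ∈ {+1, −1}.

-1

Start at x=90: 90 → 195 → 37 → 123 → 138 → 42 → 91 → … (one orbit).
Cycle type of π: 256 + 1; total 2 cycles.
With 2 cycles on 257 points, sign = (−1)^{257−2} = -1.
Via Zolotarev, sign(π_{45}) = (45|257) = -1.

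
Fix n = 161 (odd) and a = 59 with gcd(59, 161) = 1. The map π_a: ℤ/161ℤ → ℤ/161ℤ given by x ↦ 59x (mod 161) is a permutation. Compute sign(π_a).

-1

Orbit of 142 under x↦59x: [142, 6, 32, 117, 141, 108, 93]… (length divides ord_161(59)).
π_59 has 6 disjoint cycles with lengths [66, 66, 11, 11, 6, 1] on {0,…,160}.
Σ(ℓ_i−1) = 161−6 = 155; sign = (−1)^155 = -1.
The Jacobi symbol (59|161) = -1 (Zolotarev) agrees.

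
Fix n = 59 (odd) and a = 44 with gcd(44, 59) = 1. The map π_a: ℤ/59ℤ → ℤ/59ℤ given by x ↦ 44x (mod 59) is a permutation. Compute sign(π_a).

-1

Trace 18: π^k(18) = [18, 25, 38, 20, 54, 16, 55] for k=0..6.
2 cycles of lengths [58, 1].
Σ(ℓ_i−1) = 59−2 = 57; sign = (−1)^57 = -1.
(44|59)_J = -1 (Zolotarev's lemma cross-check).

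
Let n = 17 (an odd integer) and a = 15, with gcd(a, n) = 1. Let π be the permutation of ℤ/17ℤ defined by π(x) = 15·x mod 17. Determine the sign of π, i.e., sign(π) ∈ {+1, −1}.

+1

Orbit of 1 under x↦15x: [1, 15, 4, 9, 16, 2, 13]… (length divides ord_17(15)).
π_15 has 3 disjoint cycles with lengths [8, 8, 1] on {0,…,16}.
17 − 3 = 14 transpositions; sign(π) = (−1)^14 = +1.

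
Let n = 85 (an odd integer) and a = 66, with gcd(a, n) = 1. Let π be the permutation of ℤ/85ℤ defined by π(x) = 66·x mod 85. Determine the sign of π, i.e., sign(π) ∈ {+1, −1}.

+1

Start at x=16: 16 → 36 → 81 → 76 → 1 → 66 → 21 → … (one orbit).
π_66 has 15 disjoint cycles with lengths [8, 8, 8, 8, 8, 8, 8, 8, 8, 8, 1, 1, 1, 1, 1] on {0,…,84}.
sign(π) = (−1)^{n − #cycles} = (−1)^{85−15} = (−1)^70 = +1.
(66|85)_J = +1 (Zolotarev's lemma cross-check).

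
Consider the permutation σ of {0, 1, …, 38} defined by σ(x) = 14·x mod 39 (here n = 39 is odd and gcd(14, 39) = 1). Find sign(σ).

Trace 14: π^k(14) = [14, 1] for k=0..1.
π_14 has 26 disjoint cycles with lengths [2, 2, 2, 2, 2, 2, 2, 2, 2, 2, 2, 2, 2, 1, 1, 1, 1, 1, 1, 1, 1, 1, 1, 1, 1, 1] on {0,…,38}.
sign(π) = (−1)^{n − #cycles} = (−1)^{39−26} = (−1)^13 = -1.

-1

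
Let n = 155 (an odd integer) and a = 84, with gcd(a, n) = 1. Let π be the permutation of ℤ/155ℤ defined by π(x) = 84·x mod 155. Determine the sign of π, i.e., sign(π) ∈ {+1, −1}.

-1

Trace 119: π^k(119) = [119, 76, 29, 111, 24, 1, 84] for k=0..6.
π_84 has 8 disjoint cycles with lengths [30, 30, 30, 30, 30, 2, 2, 1] on {0,…,154}.
n − c = 155 − 8 = 147; sign = (−1)^147 = -1.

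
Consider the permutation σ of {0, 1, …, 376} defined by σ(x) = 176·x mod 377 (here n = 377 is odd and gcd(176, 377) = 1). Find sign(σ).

Orbit of 176 under x↦176x: [176, 62, 356, 74, 206, 64, 331]… (length divides ord_377(176)).
π_176 has 7 disjoint cycles with lengths [84, 84, 84, 84, 28, 12, 1] on {0,…,376}.
Σ(ℓ_i−1) = 377−7 = 370; sign = (−1)^370 = +1.

+1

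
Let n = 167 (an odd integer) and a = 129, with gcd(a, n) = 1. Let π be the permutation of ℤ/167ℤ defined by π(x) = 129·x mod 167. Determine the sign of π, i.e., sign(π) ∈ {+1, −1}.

-1

Orbit of 11 under x↦129x: [11, 83, 19, 113, 48, 13, 7]… (length divides ord_167(129)).
Cycle lengths of π_129 on ℤ/167ℤ: [166, 1]; 2 cycles in total.
167 − 2 = 165 transpositions; sign(π) = (−1)^165 = -1.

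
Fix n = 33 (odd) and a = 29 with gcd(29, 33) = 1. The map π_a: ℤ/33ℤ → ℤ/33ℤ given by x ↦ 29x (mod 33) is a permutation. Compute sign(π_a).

+1

Start at x=16: 16 → 2 → 25 → 32 → 4 → 17 → 31 → … (one orbit).
5 cycles of lengths [10, 10, 10, 2, 1].
With 5 cycles on 33 points, sign = (−1)^{33−5} = +1.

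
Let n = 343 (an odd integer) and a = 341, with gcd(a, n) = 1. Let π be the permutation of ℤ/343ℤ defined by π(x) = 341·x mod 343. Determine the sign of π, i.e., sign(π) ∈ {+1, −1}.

Start at x=33: 33 → 277 → 132 → 79 → 185 → 316 → 54 → … (one orbit).
Decompose π into cycles: lengths [294, 42, 6, 1] (4 cycles, including the fixed point 0).
343 − 4 = 339 transpositions; sign(π) = (−1)^339 = -1.
Check: (341/343) = -1 by Zolotarev.

-1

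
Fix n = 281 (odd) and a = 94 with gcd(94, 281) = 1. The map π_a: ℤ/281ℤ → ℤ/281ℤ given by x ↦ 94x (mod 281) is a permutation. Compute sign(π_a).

Orbit of 64 under x↦94x: [64, 115, 132, 44, 202, 161, 241]… (length divides ord_281(94)).
2 cycles of lengths [280, 1].
n − c = 281 − 2 = 279; sign = (−1)^279 = -1.

-1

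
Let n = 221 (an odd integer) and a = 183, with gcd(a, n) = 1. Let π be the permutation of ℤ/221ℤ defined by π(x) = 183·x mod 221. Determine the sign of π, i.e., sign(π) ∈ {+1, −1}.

Trace 157: π^k(157) = [157, 1, 183, 118] for k=0..3.
65 cycles of lengths [4, 4, 4, 4, 4, 4, 4, 4, 4, 4, 4, 4, 4, 4, 4, 4, 4, 4, 4, 4, 4, 4, 4, 4, 4, 4, 4, 4, 4, 4, 4, 4, 4, 4, 4, 4, 4, 4, 4, 4, 4, 4, 4, 4, 4, 4, 4, 4, 4, 4, 4, 4, 1, 1, 1, 1, 1, 1, 1, 1, 1, 1, 1, 1, 1].
n − c = 221 − 65 = 156; sign = (−1)^156 = +1.

+1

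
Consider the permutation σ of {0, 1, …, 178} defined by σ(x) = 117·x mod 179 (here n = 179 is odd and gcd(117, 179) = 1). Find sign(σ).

Trace 9: π^k(9) = [9, 158, 49, 5, 48, 67, 142] for k=0..6.
The orbit structure of x ↦ 117x mod 179: 3 orbits of sizes [89, 89, 1].
With 3 cycles on 179 points, sign = (−1)^{179−3} = +1.
Via Zolotarev, sign(π_{117}) = (117|179) = +1.

+1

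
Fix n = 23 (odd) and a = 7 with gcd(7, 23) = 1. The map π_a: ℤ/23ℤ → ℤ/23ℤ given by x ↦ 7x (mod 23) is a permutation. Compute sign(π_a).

Orbit of 7 under x↦7x: [7, 3, 21, 9, 17, 4, 5]… (length divides ord_23(7)).
Decompose π into cycles: lengths [22, 1] (2 cycles, including the fixed point 0).
23 − 2 = 21 transpositions; sign(π) = (−1)^21 = -1.
Via Zolotarev, sign(π_{7}) = (7|23) = -1.

-1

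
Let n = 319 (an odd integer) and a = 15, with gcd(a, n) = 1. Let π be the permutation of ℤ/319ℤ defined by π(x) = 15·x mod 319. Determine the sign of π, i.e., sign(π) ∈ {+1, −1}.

Start at x=16: 16 → 240 → 91 → 89 → 59 → 247 → 196 → … (one orbit).
The orbit structure of x ↦ 15x mod 319: 6 orbits of sizes [140, 140, 28, 5, 5, 1].
sign(π) = (−1)^{n − #cycles} = (−1)^{319−6} = (−1)^313 = -1.

-1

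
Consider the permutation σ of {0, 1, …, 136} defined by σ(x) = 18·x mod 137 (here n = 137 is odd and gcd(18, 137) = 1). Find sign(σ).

+1

Trace 77: π^k(77) = [77, 16, 14, 115, 15, 133, 65] for k=0..6.
The orbit structure of x ↦ 18x mod 137: 5 orbits of sizes [34, 34, 34, 34, 1].
137 − 5 = 132 transpositions; sign(π) = (−1)^132 = +1.
Check: (18/137) = +1 by Zolotarev.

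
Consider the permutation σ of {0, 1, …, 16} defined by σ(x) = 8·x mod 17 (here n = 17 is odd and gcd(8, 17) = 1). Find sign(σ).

Start at x=13: 13 → 2 → 16 → 9 → 4 → 15 → 1 → … (one orbit).
π_8 has 3 disjoint cycles with lengths [8, 8, 1] on {0,…,16}.
n − c = 17 − 3 = 14; sign = (−1)^14 = +1.
Via Zolotarev, sign(π_{8}) = (8|17) = +1.

+1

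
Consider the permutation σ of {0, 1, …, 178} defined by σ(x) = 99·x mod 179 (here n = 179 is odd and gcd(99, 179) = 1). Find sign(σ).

Orbit of 125 under x↦99x: [125, 24, 49, 18, 171, 103, 173]… (length divides ord_179(99)).
2 cycles of lengths [178, 1].
sign(π) = (−1)^{n − #cycles} = (−1)^{179−2} = (−1)^177 = -1.
The Jacobi symbol (99|179) = -1 (Zolotarev) agrees.

-1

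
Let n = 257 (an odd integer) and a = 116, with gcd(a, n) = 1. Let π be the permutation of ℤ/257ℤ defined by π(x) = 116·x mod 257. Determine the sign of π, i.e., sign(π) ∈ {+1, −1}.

+1

Start at x=100: 100 → 35 → 205 → 136 → 99 → 176 → 113 → … (one orbit).
π_116 has 3 disjoint cycles with lengths [128, 128, 1] on {0,…,256}.
Σ(ℓ_i−1) = 257−3 = 254; sign = (−1)^254 = +1.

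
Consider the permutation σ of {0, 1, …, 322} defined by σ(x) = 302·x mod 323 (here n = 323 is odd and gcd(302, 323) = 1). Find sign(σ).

+1

Orbit of 157 under x↦302x: [157, 256, 115, 169, 4, 239, 149]… (length divides ord_323(302)).
π_302 has 15 disjoint cycles with lengths [36, 36, 36, 36, 36, 36, 36, 36, 9, 9, 4, 4, 4, 4, 1] on {0,…,322}.
sign(π) = (−1)^{n − #cycles} = (−1)^{323−15} = (−1)^308 = +1.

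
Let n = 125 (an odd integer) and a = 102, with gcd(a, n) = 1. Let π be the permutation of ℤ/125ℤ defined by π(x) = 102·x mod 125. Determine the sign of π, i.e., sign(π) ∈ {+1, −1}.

Start at x=8: 8 → 66 → 107 → 39 → 103 → 6 → 112 → … (one orbit).
Decompose π into cycles: lengths [100, 20, 4, 1] (4 cycles, including the fixed point 0).
4 cycles on 125: each ℓ→(−1)^(ℓ−1), product (−1)^121 = -1.
(102|125)_J = -1 (Zolotarev's lemma cross-check).

-1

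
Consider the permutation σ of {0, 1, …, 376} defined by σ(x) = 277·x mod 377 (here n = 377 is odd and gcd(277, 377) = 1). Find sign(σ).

+1

Orbit of 168 under x↦277x: [168, 165, 88, 248, 82, 94, 25]… (length divides ord_377(277)).
π_277 has 15 disjoint cycles with lengths [42, 42, 42, 42, 42, 42, 42, 42, 7, 7, 7, 7, 6, 6, 1] on {0,…,376}.
n − c = 377 − 15 = 362; sign = (−1)^362 = +1.
Via Zolotarev, sign(π_{277}) = (277|377) = +1.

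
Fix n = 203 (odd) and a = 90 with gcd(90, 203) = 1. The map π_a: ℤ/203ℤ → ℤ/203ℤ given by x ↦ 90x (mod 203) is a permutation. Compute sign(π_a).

+1

Orbit of 188 under x↦90x: [188, 71, 97, 1, 90, 183, 27]… (length divides ord_203(90)).
π_90 has 11 disjoint cycles with lengths [28, 28, 28, 28, 28, 28, 28, 2, 2, 2, 1] on {0,…,202}.
With 11 cycles on 203 points, sign = (−1)^{203−11} = +1.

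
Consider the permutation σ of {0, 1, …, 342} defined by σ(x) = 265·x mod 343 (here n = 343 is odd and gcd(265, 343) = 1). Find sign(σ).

Orbit of 139 under x↦265x: [139, 134, 181, 288, 174, 148, 118]… (length divides ord_343(265)).
The orbit structure of x ↦ 265x mod 343: 10 orbits of sizes [98, 98, 98, 14, 14, 14, 2, 2, 2, 1].
n − c = 343 − 10 = 333; sign = (−1)^333 = -1.
The Jacobi symbol (265|343) = -1 (Zolotarev) agrees.

-1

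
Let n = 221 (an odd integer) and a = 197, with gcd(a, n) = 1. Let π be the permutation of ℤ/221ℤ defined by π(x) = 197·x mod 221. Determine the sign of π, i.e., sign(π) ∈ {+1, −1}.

Trace 134: π^k(134) = [134, 99, 55, 6, 77, 141, 152] for k=0..6.
Cycle type of π: 48×4 + 16 + 12 + 1; total 7 cycles.
7 cycles on 221: each ℓ→(−1)^(ℓ−1), product (−1)^214 = +1.

+1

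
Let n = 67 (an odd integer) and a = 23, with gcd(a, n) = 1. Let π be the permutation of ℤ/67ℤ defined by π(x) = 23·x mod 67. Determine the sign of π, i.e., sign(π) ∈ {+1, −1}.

+1

Start at x=59: 59 → 17 → 56 → 15 → 10 → 29 → 64 → … (one orbit).
Cycle type of π: 33×2 + 1; total 3 cycles.
3 cycles on 67: each ℓ→(−1)^(ℓ−1), product (−1)^64 = +1.
The Jacobi symbol (23|67) = +1 (Zolotarev) agrees.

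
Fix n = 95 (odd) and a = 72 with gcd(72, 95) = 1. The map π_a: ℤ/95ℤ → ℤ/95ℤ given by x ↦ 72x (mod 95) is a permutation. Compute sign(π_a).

Trace 36: π^k(36) = [36, 27, 44, 33, 1, 72, 54] for k=0..6.
Cycle lengths of π_72 on ℤ/95ℤ: [36, 36, 18, 4, 1]; 5 cycles in total.
sign(π) = (−1)^{n − #cycles} = (−1)^{95−5} = (−1)^90 = +1.

+1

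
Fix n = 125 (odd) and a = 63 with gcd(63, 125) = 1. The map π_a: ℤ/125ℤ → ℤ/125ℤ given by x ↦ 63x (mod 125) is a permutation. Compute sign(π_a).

Orbit of 52 under x↦63x: [52, 26, 13, 69, 97, 111, 118]… (length divides ord_125(63)).
Decompose π into cycles: lengths [100, 20, 4, 1] (4 cycles, including the fixed point 0).
With 4 cycles on 125 points, sign = (−1)^{125−4} = -1.
(63|125)_J = -1 (Zolotarev's lemma cross-check).

-1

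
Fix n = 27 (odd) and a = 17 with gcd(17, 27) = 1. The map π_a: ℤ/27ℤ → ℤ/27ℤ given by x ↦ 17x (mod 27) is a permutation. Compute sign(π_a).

Orbit of 10 under x↦17x: [10, 8, 1, 17, 19, 26]… (length divides ord_27(17)).
Cycle lengths of π_17 on ℤ/27ℤ: [6, 6, 6, 2, 2, 2, 2, 1]; 8 cycles in total.
sign(π) = (−1)^{n − #cycles} = (−1)^{27−8} = (−1)^19 = -1.
Zolotarev: (17|27) = -1, matching the cycle-count sign.

-1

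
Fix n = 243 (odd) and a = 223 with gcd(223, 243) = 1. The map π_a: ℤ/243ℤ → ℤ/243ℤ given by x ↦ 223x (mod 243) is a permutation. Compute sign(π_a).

+1

Orbit of 94 under x↦223x: [94, 64, 178, 85, 1, 223, 157]… (length divides ord_243(223)).
π_223 has 11 disjoint cycles with lengths [81, 81, 27, 27, 9, 9, 3, 3, 1, 1, 1] on {0,…,242}.
n − c = 243 − 11 = 232; sign = (−1)^232 = +1.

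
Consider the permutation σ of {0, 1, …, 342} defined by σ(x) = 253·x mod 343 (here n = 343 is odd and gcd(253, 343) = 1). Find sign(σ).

+1

Trace 267: π^k(267) = [267, 323, 85, 239, 99, 8, 309] for k=0..6.
Decompose π into cycles: lengths [49, 49, 49, 49, 49, 49, 7, 7, 7, 7, 7, 7, 1, 1, 1, 1, 1, 1, 1] (19 cycles, including the fixed point 0).
343 − 19 = 324 transpositions; sign(π) = (−1)^324 = +1.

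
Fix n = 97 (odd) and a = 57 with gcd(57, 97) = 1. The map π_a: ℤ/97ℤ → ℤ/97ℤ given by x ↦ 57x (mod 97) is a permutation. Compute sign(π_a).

-1

Start at x=49: 49 → 77 → 24 → 10 → 85 → 92 → 6 → … (one orbit).
Cycle lengths of π_57 on ℤ/97ℤ: [96, 1]; 2 cycles in total.
sign(π) = (−1)^{n − #cycles} = (−1)^{97−2} = (−1)^95 = -1.
Check: (57/97) = -1 by Zolotarev.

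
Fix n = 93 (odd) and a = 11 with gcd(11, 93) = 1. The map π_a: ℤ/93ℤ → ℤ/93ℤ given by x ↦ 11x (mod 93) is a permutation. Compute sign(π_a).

+1

Trace 10: π^k(10) = [10, 17, 1, 11, 28, 29, 40] for k=0..6.
π_11 has 5 disjoint cycles with lengths [30, 30, 30, 2, 1] on {0,…,92}.
n − c = 93 − 5 = 88; sign = (−1)^88 = +1.
(11|93)_J = +1 (Zolotarev's lemma cross-check).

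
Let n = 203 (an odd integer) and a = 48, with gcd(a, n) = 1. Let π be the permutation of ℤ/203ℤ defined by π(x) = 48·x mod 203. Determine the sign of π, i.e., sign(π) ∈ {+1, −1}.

Orbit of 160 under x↦48x: [160, 169, 195, 22, 41, 141, 69]… (length divides ord_203(48)).
Decompose π into cycles: lengths [28, 28, 28, 28, 28, 28, 28, 2, 2, 2, 1] (11 cycles, including the fixed point 0).
sign(π) = (−1)^{n − #cycles} = (−1)^{203−11} = (−1)^192 = +1.
Zolotarev: (48|203) = +1, matching the cycle-count sign.

+1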